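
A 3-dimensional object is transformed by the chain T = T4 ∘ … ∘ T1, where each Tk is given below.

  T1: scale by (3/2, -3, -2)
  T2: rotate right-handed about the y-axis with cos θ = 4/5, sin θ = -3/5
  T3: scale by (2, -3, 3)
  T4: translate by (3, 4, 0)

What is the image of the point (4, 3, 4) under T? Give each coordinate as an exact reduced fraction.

T1 scale by (3/2, -3, -2): (4, 3, 4) → (6, -9, -8)
T2 rotate right-handed about the y-axis with cos θ = 4/5, sin θ = -3/5: (6, -9, -8) → (48/5, -9, -14/5)
T3 scale by (2, -3, 3): (48/5, -9, -14/5) → (96/5, 27, -42/5)
T4 translate by (3, 4, 0): (96/5, 27, -42/5) → (111/5, 31, -42/5)

T(p) = (111/5, 31, -42/5)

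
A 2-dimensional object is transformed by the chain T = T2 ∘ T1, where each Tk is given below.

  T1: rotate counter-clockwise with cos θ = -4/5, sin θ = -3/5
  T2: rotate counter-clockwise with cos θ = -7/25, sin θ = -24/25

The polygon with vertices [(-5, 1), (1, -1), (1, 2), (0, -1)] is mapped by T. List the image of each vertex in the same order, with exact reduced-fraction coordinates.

image vertices: (103/125, -629/125), (73/125, 161/125), (-278/125, 29/125), (117/125, 44/125)

T1 rotate counter-clockwise with cos θ = -4/5, sin θ = -3/5: (-5, 1) → (23/5, 11/5); (1, -1) → (-7/5, 1/5); (1, 2) → (2/5, -11/5); (0, -1) → (-3/5, 4/5)
T2 rotate counter-clockwise with cos θ = -7/25, sin θ = -24/25: (23/5, 11/5) → (103/125, -629/125); (-7/5, 1/5) → (73/125, 161/125); (2/5, -11/5) → (-278/125, 29/125); (-3/5, 4/5) → (117/125, 44/125)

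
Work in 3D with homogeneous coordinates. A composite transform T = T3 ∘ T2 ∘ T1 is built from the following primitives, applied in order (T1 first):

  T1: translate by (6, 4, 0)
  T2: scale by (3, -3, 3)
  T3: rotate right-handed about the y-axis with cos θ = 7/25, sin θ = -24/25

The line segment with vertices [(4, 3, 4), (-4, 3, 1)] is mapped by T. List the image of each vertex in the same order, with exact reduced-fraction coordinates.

T1 translate by (6, 4, 0): (4, 3, 4) → (10, 7, 4); (-4, 3, 1) → (2, 7, 1)
T2 scale by (3, -3, 3): (10, 7, 4) → (30, -21, 12); (2, 7, 1) → (6, -21, 3)
T3 rotate right-handed about the y-axis with cos θ = 7/25, sin θ = -24/25: (30, -21, 12) → (-78/25, -21, 804/25); (6, -21, 3) → (-6/5, -21, 33/5)

image vertices: (-78/25, -21, 804/25), (-6/5, -21, 33/5)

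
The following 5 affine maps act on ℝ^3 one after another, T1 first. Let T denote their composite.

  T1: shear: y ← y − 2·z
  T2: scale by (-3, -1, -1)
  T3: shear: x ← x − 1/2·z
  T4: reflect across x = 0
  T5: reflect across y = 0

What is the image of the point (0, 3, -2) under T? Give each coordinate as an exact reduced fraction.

T1 shear: y ← y − 2·z: (0, 3, -2) → (0, 7, -2)
T2 scale by (-3, -1, -1): (0, 7, -2) → (0, -7, 2)
T3 shear: x ← x − 1/2·z: (0, -7, 2) → (-1, -7, 2)
T4 reflect across x = 0: (-1, -7, 2) → (1, -7, 2)
T5 reflect across y = 0: (1, -7, 2) → (1, 7, 2)

T(p) = (1, 7, 2)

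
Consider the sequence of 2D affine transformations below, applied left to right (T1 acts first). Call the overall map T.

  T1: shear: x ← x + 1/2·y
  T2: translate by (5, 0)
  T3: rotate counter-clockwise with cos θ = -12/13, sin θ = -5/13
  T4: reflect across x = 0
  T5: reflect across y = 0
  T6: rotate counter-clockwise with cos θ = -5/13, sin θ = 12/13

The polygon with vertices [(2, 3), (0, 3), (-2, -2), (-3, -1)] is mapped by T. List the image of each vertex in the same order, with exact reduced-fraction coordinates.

T1 shear: x ← x + 1/2·y: (2, 3) → (7/2, 3); (0, 3) → (3/2, 3); (-2, -2) → (-3, -2); (-3, -1) → (-7/2, -1)
T2 translate by (5, 0): (7/2, 3) → (17/2, 3); (3/2, 3) → (13/2, 3); (-3, -2) → (2, -2); (-7/2, -1) → (3/2, -1)
T3 rotate counter-clockwise with cos θ = -12/13, sin θ = -5/13: (17/2, 3) → (-87/13, -157/26); (13/2, 3) → (-63/13, -137/26); (2, -2) → (-34/13, 14/13); (3/2, -1) → (-23/13, 9/26)
T4 reflect across x = 0: (-87/13, -157/26) → (87/13, -157/26); (-63/13, -137/26) → (63/13, -137/26); (-34/13, 14/13) → (34/13, 14/13); (-23/13, 9/26) → (23/13, 9/26)
T5 reflect across y = 0: (87/13, -157/26) → (87/13, 157/26); (63/13, -137/26) → (63/13, 137/26); (34/13, 14/13) → (34/13, -14/13); (23/13, 9/26) → (23/13, -9/26)
T6 rotate counter-clockwise with cos θ = -5/13, sin θ = 12/13: (87/13, 157/26) → (-1377/169, 1303/338); (63/13, 137/26) → (-1137/169, 827/338); (34/13, -14/13) → (-2/169, 478/169); (23/13, -9/26) → (-61/169, 597/338)

image vertices: (-1377/169, 1303/338), (-1137/169, 827/338), (-2/169, 478/169), (-61/169, 597/338)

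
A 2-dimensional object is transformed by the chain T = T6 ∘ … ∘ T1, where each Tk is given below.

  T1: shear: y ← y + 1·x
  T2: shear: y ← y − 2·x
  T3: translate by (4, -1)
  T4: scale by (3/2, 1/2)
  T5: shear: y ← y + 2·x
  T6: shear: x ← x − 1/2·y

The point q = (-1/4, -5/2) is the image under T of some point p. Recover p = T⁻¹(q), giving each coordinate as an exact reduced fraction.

p = (-5, -3)

T1 = [1 0 0; 1 1 0; 0 0 1]
T2·T1 = [1 0 0; -1 1 0; 0 0 1]
T3·…·T1 = [1 0 4; -1 1 -1; 0 0 1]
T4·…·T1 = [3/2 0 6; -1/2 1/2 -1/2; 0 0 1]
T5·…·T1 = [3/2 0 6; 5/2 1/2 23/2; 0 0 1]
T6·…·T1 = [1/4 -1/4 1/4; 5/2 1/2 23/2; 0 0 1]
det M = 3/4; M⁻¹ = [2/3 1/3 -4; -10/3 1/3 -3; 0 0 1]
M⁻¹ · (-1/4, -5/2)ᵀ = (-5, -3)ᵀ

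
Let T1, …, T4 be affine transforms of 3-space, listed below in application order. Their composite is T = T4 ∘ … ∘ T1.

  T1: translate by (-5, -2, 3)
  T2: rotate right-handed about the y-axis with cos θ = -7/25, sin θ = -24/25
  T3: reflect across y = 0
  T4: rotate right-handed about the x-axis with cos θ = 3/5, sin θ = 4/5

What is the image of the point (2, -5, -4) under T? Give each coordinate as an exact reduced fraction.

T1 translate by (-5, -2, 3): (2, -5, -4) → (-3, -7, -1)
T2 rotate right-handed about the y-axis with cos θ = -7/25, sin θ = -24/25: (-3, -7, -1) → (9/5, -7, -13/5)
T3 reflect across y = 0: (9/5, -7, -13/5) → (9/5, 7, -13/5)
T4 rotate right-handed about the x-axis with cos θ = 3/5, sin θ = 4/5: (9/5, 7, -13/5) → (9/5, 157/25, 101/25)

T(p) = (9/5, 157/25, 101/25)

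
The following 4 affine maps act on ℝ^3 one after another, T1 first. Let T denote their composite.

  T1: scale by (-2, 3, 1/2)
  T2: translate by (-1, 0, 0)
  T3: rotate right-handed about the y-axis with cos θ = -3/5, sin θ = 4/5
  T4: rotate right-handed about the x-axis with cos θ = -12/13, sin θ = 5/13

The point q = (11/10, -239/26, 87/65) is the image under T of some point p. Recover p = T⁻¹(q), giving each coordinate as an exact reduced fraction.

T1 = [-2 0 0 0; 0 3 0 0; 0 0 1/2 0; 0 0 0 1]
T2·T1 = [-2 0 0 -1; 0 3 0 0; 0 0 1/2 0; 0 0 0 1]
T3·…·T1 = [6/5 0 2/5 3/5; 0 3 0 0; 8/5 0 -3/10 4/5; 0 0 0 1]
T4·…·T1 = [6/5 0 2/5 3/5; -8/13 -36/13 3/26 -4/13; -96/65 15/13 18/65 -48/65; 0 0 0 1]
det M = -3; M⁻¹ = [3/10 -2/13 -24/65 -1/2; 0 -4/13 5/39 0; 8/5 6/13 72/65 0; 0 0 0 1]
M⁻¹ · (11/10, -239/26, 87/65)ᵀ = (3/4, 3, -1)ᵀ

p = (3/4, 3, -1)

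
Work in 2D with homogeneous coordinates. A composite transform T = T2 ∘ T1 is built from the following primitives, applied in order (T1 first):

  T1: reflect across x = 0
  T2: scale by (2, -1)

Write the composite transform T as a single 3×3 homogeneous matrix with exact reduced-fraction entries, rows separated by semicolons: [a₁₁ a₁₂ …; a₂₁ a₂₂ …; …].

T = [-2 0 0; 0 -1 0; 0 0 1]

T1 = [-1 0 0; 0 1 0; 0 0 1]
T2·T1 = [-2 0 0; 0 -1 0; 0 0 1]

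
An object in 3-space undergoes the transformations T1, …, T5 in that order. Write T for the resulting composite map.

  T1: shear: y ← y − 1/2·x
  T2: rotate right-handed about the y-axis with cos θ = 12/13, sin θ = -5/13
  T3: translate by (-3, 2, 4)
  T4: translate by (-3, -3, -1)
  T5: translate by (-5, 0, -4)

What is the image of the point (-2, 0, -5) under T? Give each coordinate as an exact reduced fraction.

T(p) = (-142/13, 0, -83/13)

T1 shear: y ← y − 1/2·x: (-2, 0, -5) → (-2, 1, -5)
T2 rotate right-handed about the y-axis with cos θ = 12/13, sin θ = -5/13: (-2, 1, -5) → (1/13, 1, -70/13)
T3 translate by (-3, 2, 4): (1/13, 1, -70/13) → (-38/13, 3, -18/13)
T4 translate by (-3, -3, -1): (-38/13, 3, -18/13) → (-77/13, 0, -31/13)
T5 translate by (-5, 0, -4): (-77/13, 0, -31/13) → (-142/13, 0, -83/13)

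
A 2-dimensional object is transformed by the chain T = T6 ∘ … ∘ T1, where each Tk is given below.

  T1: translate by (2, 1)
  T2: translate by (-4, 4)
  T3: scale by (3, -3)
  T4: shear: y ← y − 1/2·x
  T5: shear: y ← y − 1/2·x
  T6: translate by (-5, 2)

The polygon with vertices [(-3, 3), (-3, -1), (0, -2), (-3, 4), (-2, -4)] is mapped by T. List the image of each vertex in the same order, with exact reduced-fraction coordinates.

image vertices: (-20, -7), (-20, 5), (-11, -1), (-20, -10), (-17, 11)

T1 translate by (2, 1): (-3, 3) → (-1, 4); (-3, -1) → (-1, 0); (0, -2) → (2, -1); (-3, 4) → (-1, 5); (-2, -4) → (0, -3)
T2 translate by (-4, 4): (-1, 4) → (-5, 8); (-1, 0) → (-5, 4); (2, -1) → (-2, 3); (-1, 5) → (-5, 9); (0, -3) → (-4, 1)
T3 scale by (3, -3): (-5, 8) → (-15, -24); (-5, 4) → (-15, -12); (-2, 3) → (-6, -9); (-5, 9) → (-15, -27); (-4, 1) → (-12, -3)
T4 shear: y ← y − 1/2·x: (-15, -24) → (-15, -33/2); (-15, -12) → (-15, -9/2); (-6, -9) → (-6, -6); (-15, -27) → (-15, -39/2); (-12, -3) → (-12, 3)
T5 shear: y ← y − 1/2·x: (-15, -33/2) → (-15, -9); (-15, -9/2) → (-15, 3); (-6, -6) → (-6, -3); (-15, -39/2) → (-15, -12); (-12, 3) → (-12, 9)
T6 translate by (-5, 2): (-15, -9) → (-20, -7); (-15, 3) → (-20, 5); (-6, -3) → (-11, -1); (-15, -12) → (-20, -10); (-12, 9) → (-17, 11)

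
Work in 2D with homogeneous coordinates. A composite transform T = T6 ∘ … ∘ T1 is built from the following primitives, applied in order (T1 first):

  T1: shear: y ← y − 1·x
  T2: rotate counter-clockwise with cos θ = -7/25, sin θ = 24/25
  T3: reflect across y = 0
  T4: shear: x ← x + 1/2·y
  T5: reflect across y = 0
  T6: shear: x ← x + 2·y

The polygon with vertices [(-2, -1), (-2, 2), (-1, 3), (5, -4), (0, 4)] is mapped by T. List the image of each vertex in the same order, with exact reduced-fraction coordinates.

T1 shear: y ← y − 1·x: (-2, -1) → (-2, 1); (-2, 2) → (-2, 4); (-1, 3) → (-1, 4); (5, -4) → (5, -9); (0, 4) → (0, 4)
T2 rotate counter-clockwise with cos θ = -7/25, sin θ = 24/25: (-2, 1) → (-2/5, -11/5); (-2, 4) → (-82/25, -76/25); (-1, 4) → (-89/25, -52/25); (5, -9) → (181/25, 183/25); (0, 4) → (-96/25, -28/25)
T3 reflect across y = 0: (-2/5, -11/5) → (-2/5, 11/5); (-82/25, -76/25) → (-82/25, 76/25); (-89/25, -52/25) → (-89/25, 52/25); (181/25, 183/25) → (181/25, -183/25); (-96/25, -28/25) → (-96/25, 28/25)
T4 shear: x ← x + 1/2·y: (-2/5, 11/5) → (7/10, 11/5); (-82/25, 76/25) → (-44/25, 76/25); (-89/25, 52/25) → (-63/25, 52/25); (181/25, -183/25) → (179/50, -183/25); (-96/25, 28/25) → (-82/25, 28/25)
T5 reflect across y = 0: (7/10, 11/5) → (7/10, -11/5); (-44/25, 76/25) → (-44/25, -76/25); (-63/25, 52/25) → (-63/25, -52/25); (179/50, -183/25) → (179/50, 183/25); (-82/25, 28/25) → (-82/25, -28/25)
T6 shear: x ← x + 2·y: (7/10, -11/5) → (-37/10, -11/5); (-44/25, -76/25) → (-196/25, -76/25); (-63/25, -52/25) → (-167/25, -52/25); (179/50, 183/25) → (911/50, 183/25); (-82/25, -28/25) → (-138/25, -28/25)

image vertices: (-37/10, -11/5), (-196/25, -76/25), (-167/25, -52/25), (911/50, 183/25), (-138/25, -28/25)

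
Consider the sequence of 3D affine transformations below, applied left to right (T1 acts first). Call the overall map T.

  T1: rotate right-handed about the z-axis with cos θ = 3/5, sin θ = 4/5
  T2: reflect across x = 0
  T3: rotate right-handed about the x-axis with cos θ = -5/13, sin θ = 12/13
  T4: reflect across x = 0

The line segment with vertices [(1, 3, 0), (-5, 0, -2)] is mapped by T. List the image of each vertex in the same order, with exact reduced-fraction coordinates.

T1 rotate right-handed about the z-axis with cos θ = 3/5, sin θ = 4/5: (1, 3, 0) → (-9/5, 13/5, 0); (-5, 0, -2) → (-3, -4, -2)
T2 reflect across x = 0: (-9/5, 13/5, 0) → (9/5, 13/5, 0); (-3, -4, -2) → (3, -4, -2)
T3 rotate right-handed about the x-axis with cos θ = -5/13, sin θ = 12/13: (9/5, 13/5, 0) → (9/5, -1, 12/5); (3, -4, -2) → (3, 44/13, -38/13)
T4 reflect across x = 0: (9/5, -1, 12/5) → (-9/5, -1, 12/5); (3, 44/13, -38/13) → (-3, 44/13, -38/13)

image vertices: (-9/5, -1, 12/5), (-3, 44/13, -38/13)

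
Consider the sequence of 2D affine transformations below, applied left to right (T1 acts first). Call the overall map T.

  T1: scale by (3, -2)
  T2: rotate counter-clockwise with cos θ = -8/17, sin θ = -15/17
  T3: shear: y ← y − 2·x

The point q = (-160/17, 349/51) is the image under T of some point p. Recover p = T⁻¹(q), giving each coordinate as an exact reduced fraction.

p = (5, 4/3)

T1 = [3 0 0; 0 -2 0; 0 0 1]
T2·T1 = [-24/17 -30/17 0; -45/17 16/17 0; 0 0 1]
T3·…·T1 = [-24/17 -30/17 0; 3/17 76/17 0; 0 0 1]
det M = -6; M⁻¹ = [-38/51 -5/17 0; 1/34 4/17 0; 0 0 1]
M⁻¹ · (-160/17, 349/51)ᵀ = (5, 4/3)ᵀ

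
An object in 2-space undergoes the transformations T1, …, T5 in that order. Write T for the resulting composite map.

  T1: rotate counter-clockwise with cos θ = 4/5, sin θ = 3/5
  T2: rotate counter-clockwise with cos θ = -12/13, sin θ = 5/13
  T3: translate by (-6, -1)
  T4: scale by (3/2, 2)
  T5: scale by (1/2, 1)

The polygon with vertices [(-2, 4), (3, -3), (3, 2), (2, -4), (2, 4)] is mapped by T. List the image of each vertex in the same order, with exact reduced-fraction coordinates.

T1 rotate counter-clockwise with cos θ = 4/5, sin θ = 3/5: (-2, 4) → (-4, 2); (3, -3) → (21/5, -3/5); (3, 2) → (6/5, 17/5); (2, -4) → (4, -2); (2, 4) → (-4/5, 22/5)
T2 rotate counter-clockwise with cos θ = -12/13, sin θ = 5/13: (-4, 2) → (38/13, -44/13); (21/5, -3/5) → (-237/65, 141/65); (6/5, 17/5) → (-157/65, -174/65); (4, -2) → (-38/13, 44/13); (-4/5, 22/5) → (-62/65, -284/65)
T3 translate by (-6, -1): (38/13, -44/13) → (-40/13, -57/13); (-237/65, 141/65) → (-627/65, 76/65); (-157/65, -174/65) → (-547/65, -239/65); (-38/13, 44/13) → (-116/13, 31/13); (-62/65, -284/65) → (-452/65, -349/65)
T4 scale by (3/2, 2): (-40/13, -57/13) → (-60/13, -114/13); (-627/65, 76/65) → (-1881/130, 152/65); (-547/65, -239/65) → (-1641/130, -478/65); (-116/13, 31/13) → (-174/13, 62/13); (-452/65, -349/65) → (-678/65, -698/65)
T5 scale by (1/2, 1): (-60/13, -114/13) → (-30/13, -114/13); (-1881/130, 152/65) → (-1881/260, 152/65); (-1641/130, -478/65) → (-1641/260, -478/65); (-174/13, 62/13) → (-87/13, 62/13); (-678/65, -698/65) → (-339/65, -698/65)

image vertices: (-30/13, -114/13), (-1881/260, 152/65), (-1641/260, -478/65), (-87/13, 62/13), (-339/65, -698/65)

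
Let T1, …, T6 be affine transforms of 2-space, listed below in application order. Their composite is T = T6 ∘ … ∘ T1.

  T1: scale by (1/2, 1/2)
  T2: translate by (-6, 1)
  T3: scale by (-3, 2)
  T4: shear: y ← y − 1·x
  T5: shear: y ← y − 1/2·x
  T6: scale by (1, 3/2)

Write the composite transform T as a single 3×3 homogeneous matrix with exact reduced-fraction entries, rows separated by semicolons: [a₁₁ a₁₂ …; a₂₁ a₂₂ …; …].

T = [-3/2 0 18; 27/8 3/2 -75/2; 0 0 1]

T1 = [1/2 0 0; 0 1/2 0; 0 0 1]
T2·T1 = [1/2 0 -6; 0 1/2 1; 0 0 1]
T3·…·T1 = [-3/2 0 18; 0 1 2; 0 0 1]
T4·…·T1 = [-3/2 0 18; 3/2 1 -16; 0 0 1]
T5·…·T1 = [-3/2 0 18; 9/4 1 -25; 0 0 1]
T6·…·T1 = [-3/2 0 18; 27/8 3/2 -75/2; 0 0 1]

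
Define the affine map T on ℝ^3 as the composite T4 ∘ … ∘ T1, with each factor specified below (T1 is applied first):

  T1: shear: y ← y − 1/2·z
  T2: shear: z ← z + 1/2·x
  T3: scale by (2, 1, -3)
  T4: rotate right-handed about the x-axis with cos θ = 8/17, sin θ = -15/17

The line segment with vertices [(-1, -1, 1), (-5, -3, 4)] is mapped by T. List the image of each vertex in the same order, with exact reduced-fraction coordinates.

image vertices: (-2, -69/34, 21/34), (-10, -215/34, 39/17)

T1 shear: y ← y − 1/2·z: (-1, -1, 1) → (-1, -3/2, 1); (-5, -3, 4) → (-5, -5, 4)
T2 shear: z ← z + 1/2·x: (-1, -3/2, 1) → (-1, -3/2, 1/2); (-5, -5, 4) → (-5, -5, 3/2)
T3 scale by (2, 1, -3): (-1, -3/2, 1/2) → (-2, -3/2, -3/2); (-5, -5, 3/2) → (-10, -5, -9/2)
T4 rotate right-handed about the x-axis with cos θ = 8/17, sin θ = -15/17: (-2, -3/2, -3/2) → (-2, -69/34, 21/34); (-10, -5, -9/2) → (-10, -215/34, 39/17)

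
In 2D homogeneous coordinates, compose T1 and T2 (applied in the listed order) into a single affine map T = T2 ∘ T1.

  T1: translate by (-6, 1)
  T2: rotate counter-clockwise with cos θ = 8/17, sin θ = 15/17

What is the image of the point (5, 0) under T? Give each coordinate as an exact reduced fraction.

T1 translate by (-6, 1): (5, 0) → (-1, 1)
T2 rotate counter-clockwise with cos θ = 8/17, sin θ = 15/17: (-1, 1) → (-23/17, -7/17)

T(p) = (-23/17, -7/17)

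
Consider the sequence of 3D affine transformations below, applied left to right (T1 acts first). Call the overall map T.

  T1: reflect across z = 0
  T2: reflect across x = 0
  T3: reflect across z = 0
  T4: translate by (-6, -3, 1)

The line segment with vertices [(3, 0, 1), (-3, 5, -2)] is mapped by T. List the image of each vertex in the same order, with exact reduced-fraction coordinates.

T1 reflect across z = 0: (3, 0, 1) → (3, 0, -1); (-3, 5, -2) → (-3, 5, 2)
T2 reflect across x = 0: (3, 0, -1) → (-3, 0, -1); (-3, 5, 2) → (3, 5, 2)
T3 reflect across z = 0: (-3, 0, -1) → (-3, 0, 1); (3, 5, 2) → (3, 5, -2)
T4 translate by (-6, -3, 1): (-3, 0, 1) → (-9, -3, 2); (3, 5, -2) → (-3, 2, -1)

image vertices: (-9, -3, 2), (-3, 2, -1)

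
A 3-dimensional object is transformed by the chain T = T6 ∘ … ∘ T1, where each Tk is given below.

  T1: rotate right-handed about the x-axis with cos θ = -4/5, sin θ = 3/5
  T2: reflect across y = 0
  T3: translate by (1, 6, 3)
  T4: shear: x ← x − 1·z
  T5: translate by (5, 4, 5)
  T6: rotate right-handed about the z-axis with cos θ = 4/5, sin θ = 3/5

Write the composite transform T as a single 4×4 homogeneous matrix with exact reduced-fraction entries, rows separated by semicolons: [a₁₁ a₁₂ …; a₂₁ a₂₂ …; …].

T = [4/5 -24/25 7/25 -18/5; 3/5 7/25 24/25 49/5; 0 3/5 -4/5 8; 0 0 0 1]

T1 = [1 0 0 0; 0 -4/5 -3/5 0; 0 3/5 -4/5 0; 0 0 0 1]
T2·T1 = [1 0 0 0; 0 4/5 3/5 0; 0 3/5 -4/5 0; 0 0 0 1]
T3·…·T1 = [1 0 0 1; 0 4/5 3/5 6; 0 3/5 -4/5 3; 0 0 0 1]
T4·…·T1 = [1 -3/5 4/5 -2; 0 4/5 3/5 6; 0 3/5 -4/5 3; 0 0 0 1]
T5·…·T1 = [1 -3/5 4/5 3; 0 4/5 3/5 10; 0 3/5 -4/5 8; 0 0 0 1]
T6·…·T1 = [4/5 -24/25 7/25 -18/5; 3/5 7/25 24/25 49/5; 0 3/5 -4/5 8; 0 0 0 1]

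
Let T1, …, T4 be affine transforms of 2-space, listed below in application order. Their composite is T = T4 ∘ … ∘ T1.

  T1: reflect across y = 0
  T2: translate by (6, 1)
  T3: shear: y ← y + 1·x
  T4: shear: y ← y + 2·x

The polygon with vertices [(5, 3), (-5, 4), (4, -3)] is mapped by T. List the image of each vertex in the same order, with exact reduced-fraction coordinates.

T1 reflect across y = 0: (5, 3) → (5, -3); (-5, 4) → (-5, -4); (4, -3) → (4, 3)
T2 translate by (6, 1): (5, -3) → (11, -2); (-5, -4) → (1, -3); (4, 3) → (10, 4)
T3 shear: y ← y + 1·x: (11, -2) → (11, 9); (1, -3) → (1, -2); (10, 4) → (10, 14)
T4 shear: y ← y + 2·x: (11, 9) → (11, 31); (1, -2) → (1, 0); (10, 14) → (10, 34)

image vertices: (11, 31), (1, 0), (10, 34)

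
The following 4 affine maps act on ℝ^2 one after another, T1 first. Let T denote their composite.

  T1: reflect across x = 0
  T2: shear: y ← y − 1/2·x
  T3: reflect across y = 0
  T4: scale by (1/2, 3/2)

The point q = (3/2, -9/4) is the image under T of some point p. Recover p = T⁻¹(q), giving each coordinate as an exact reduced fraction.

T1 = [-1 0 0; 0 1 0; 0 0 1]
T2·T1 = [-1 0 0; 1/2 1 0; 0 0 1]
T3·…·T1 = [-1 0 0; -1/2 -1 0; 0 0 1]
T4·…·T1 = [-1/2 0 0; -3/4 -3/2 0; 0 0 1]
det M = 3/4; M⁻¹ = [-2 0 0; 1 -2/3 0; 0 0 1]
M⁻¹ · (3/2, -9/4)ᵀ = (-3, 3)ᵀ

p = (-3, 3)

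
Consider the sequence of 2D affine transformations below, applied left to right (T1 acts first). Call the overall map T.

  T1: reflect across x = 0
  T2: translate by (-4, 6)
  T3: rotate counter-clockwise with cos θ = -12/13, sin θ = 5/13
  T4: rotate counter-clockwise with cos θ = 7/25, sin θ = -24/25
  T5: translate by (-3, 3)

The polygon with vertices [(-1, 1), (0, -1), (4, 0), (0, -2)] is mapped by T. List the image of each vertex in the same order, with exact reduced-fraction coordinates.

image vertices: (-3344/325, 258/325), (-2734/325, -137/325), (-3201/325, -1393/325), (-2411/325, -173/325)

T1 reflect across x = 0: (-1, 1) → (1, 1); (0, -1) → (0, -1); (4, 0) → (-4, 0); (0, -2) → (0, -2)
T2 translate by (-4, 6): (1, 1) → (-3, 7); (0, -1) → (-4, 5); (-4, 0) → (-8, 6); (0, -2) → (-4, 4)
T3 rotate counter-clockwise with cos θ = -12/13, sin θ = 5/13: (-3, 7) → (1/13, -99/13); (-4, 5) → (23/13, -80/13); (-8, 6) → (66/13, -112/13); (-4, 4) → (28/13, -68/13)
T4 rotate counter-clockwise with cos θ = 7/25, sin θ = -24/25: (1/13, -99/13) → (-2369/325, -717/325); (23/13, -80/13) → (-1759/325, -1112/325); (66/13, -112/13) → (-2226/325, -2368/325); (28/13, -68/13) → (-1436/325, -1148/325)
T5 translate by (-3, 3): (-2369/325, -717/325) → (-3344/325, 258/325); (-1759/325, -1112/325) → (-2734/325, -137/325); (-2226/325, -2368/325) → (-3201/325, -1393/325); (-1436/325, -1148/325) → (-2411/325, -173/325)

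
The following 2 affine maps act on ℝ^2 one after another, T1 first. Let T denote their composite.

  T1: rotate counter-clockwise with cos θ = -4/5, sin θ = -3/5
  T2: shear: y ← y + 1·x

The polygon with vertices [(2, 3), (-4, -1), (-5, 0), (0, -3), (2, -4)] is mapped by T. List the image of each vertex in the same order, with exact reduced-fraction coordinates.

image vertices: (1/5, -17/5), (13/5, 29/5), (4, 7), (-9/5, 3/5), (-4, -2)

T1 rotate counter-clockwise with cos θ = -4/5, sin θ = -3/5: (2, 3) → (1/5, -18/5); (-4, -1) → (13/5, 16/5); (-5, 0) → (4, 3); (0, -3) → (-9/5, 12/5); (2, -4) → (-4, 2)
T2 shear: y ← y + 1·x: (1/5, -18/5) → (1/5, -17/5); (13/5, 16/5) → (13/5, 29/5); (4, 3) → (4, 7); (-9/5, 12/5) → (-9/5, 3/5); (-4, 2) → (-4, -2)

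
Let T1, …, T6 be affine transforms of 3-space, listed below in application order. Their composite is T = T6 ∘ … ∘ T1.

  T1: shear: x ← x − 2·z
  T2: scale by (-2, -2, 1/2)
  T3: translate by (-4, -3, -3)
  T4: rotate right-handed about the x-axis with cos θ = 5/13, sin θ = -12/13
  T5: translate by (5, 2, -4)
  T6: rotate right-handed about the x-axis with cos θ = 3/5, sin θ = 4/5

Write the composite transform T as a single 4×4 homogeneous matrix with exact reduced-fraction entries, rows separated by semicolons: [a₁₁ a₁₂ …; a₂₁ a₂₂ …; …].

T1 = [1 0 -2 0; 0 1 0 0; 0 0 1 0; 0 0 0 1]
T2·T1 = [-2 0 4 0; 0 -2 0 0; 0 0 1/2 0; 0 0 0 1]
T3·…·T1 = [-2 0 4 -4; 0 -2 0 -3; 0 0 1/2 -3; 0 0 0 1]
T4·…·T1 = [-2 0 4 -4; 0 -10/13 6/13 -51/13; 0 24/13 5/26 21/13; 0 0 0 1]
T5·…·T1 = [-2 0 4 1; 0 -10/13 6/13 -25/13; 0 24/13 5/26 -31/13; 0 0 0 1]
T6·…·T1 = [-2 0 4 1; 0 -126/65 8/65 49/65; 0 32/65 63/130 -193/65; 0 0 0 1]

T = [-2 0 4 1; 0 -126/65 8/65 49/65; 0 32/65 63/130 -193/65; 0 0 0 1]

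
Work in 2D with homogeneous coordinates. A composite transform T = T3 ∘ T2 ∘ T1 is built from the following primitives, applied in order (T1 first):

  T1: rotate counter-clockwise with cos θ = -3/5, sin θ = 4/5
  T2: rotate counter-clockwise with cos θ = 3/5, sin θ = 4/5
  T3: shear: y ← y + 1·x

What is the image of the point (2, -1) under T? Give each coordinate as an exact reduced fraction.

T(p) = (-2, -1)

T1 rotate counter-clockwise with cos θ = -3/5, sin θ = 4/5: (2, -1) → (-2/5, 11/5)
T2 rotate counter-clockwise with cos θ = 3/5, sin θ = 4/5: (-2/5, 11/5) → (-2, 1)
T3 shear: y ← y + 1·x: (-2, 1) → (-2, -1)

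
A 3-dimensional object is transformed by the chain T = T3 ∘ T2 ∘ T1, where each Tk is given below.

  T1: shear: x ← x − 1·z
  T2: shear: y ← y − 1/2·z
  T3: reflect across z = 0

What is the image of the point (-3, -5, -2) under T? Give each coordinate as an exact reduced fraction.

T1 shear: x ← x − 1·z: (-3, -5, -2) → (-1, -5, -2)
T2 shear: y ← y − 1/2·z: (-1, -5, -2) → (-1, -4, -2)
T3 reflect across z = 0: (-1, -4, -2) → (-1, -4, 2)

T(p) = (-1, -4, 2)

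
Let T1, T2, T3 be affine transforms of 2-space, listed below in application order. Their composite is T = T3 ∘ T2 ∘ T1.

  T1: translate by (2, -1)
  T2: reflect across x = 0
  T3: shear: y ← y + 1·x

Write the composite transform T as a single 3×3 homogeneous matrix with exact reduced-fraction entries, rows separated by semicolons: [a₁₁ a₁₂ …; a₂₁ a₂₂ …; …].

T = [-1 0 -2; -1 1 -3; 0 0 1]

T1 = [1 0 2; 0 1 -1; 0 0 1]
T2·T1 = [-1 0 -2; 0 1 -1; 0 0 1]
T3·…·T1 = [-1 0 -2; -1 1 -3; 0 0 1]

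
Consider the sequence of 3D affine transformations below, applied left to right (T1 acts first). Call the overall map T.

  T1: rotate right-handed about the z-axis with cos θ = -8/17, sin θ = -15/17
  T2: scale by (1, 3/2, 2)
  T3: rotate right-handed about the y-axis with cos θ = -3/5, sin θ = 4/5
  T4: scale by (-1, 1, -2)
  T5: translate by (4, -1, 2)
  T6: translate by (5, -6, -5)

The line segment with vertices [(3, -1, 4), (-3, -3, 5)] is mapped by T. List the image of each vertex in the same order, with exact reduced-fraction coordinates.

T1 rotate right-handed about the z-axis with cos θ = -8/17, sin θ = -15/17: (3, -1, 4) → (-39/17, -37/17, 4); (-3, -3, 5) → (-21/17, 69/17, 5)
T2 scale by (1, 3/2, 2): (-39/17, -37/17, 4) → (-39/17, -111/34, 8); (-21/17, 69/17, 5) → (-21/17, 207/34, 10)
T3 rotate right-handed about the y-axis with cos θ = -3/5, sin θ = 4/5: (-39/17, -111/34, 8) → (661/85, -111/34, -252/85); (-21/17, 207/34, 10) → (743/85, 207/34, -426/85)
T4 scale by (-1, 1, -2): (661/85, -111/34, -252/85) → (-661/85, -111/34, 504/85); (743/85, 207/34, -426/85) → (-743/85, 207/34, 852/85)
T5 translate by (4, -1, 2): (-661/85, -111/34, 504/85) → (-321/85, -145/34, 674/85); (-743/85, 207/34, 852/85) → (-403/85, 173/34, 1022/85)
T6 translate by (5, -6, -5): (-321/85, -145/34, 674/85) → (104/85, -349/34, 249/85); (-403/85, 173/34, 1022/85) → (22/85, -31/34, 597/85)

image vertices: (104/85, -349/34, 249/85), (22/85, -31/34, 597/85)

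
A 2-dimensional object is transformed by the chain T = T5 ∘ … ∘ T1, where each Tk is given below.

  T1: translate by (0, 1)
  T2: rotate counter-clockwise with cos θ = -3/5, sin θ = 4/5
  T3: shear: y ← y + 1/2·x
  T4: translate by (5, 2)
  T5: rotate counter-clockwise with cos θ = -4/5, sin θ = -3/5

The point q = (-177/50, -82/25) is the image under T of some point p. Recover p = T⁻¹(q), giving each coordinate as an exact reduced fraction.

T1 = [1 0 0; 0 1 1; 0 0 1]
T2·T1 = [-3/5 -4/5 -4/5; 4/5 -3/5 -3/5; 0 0 1]
T3·…·T1 = [-3/5 -4/5 -4/5; 1/2 -1 -1; 0 0 1]
T4·…·T1 = [-3/5 -4/5 21/5; 1/2 -1 1; 0 0 1]
T5·…·T1 = [39/50 1/25 -69/25; -1/25 32/25 -83/25; 0 0 1]
det M = 1; M⁻¹ = [32/25 -1/25 17/5; 1/25 39/50 27/10; 0 0 1]
M⁻¹ · (-177/50, -82/25)ᵀ = (-1, 0)ᵀ

p = (-1, 0)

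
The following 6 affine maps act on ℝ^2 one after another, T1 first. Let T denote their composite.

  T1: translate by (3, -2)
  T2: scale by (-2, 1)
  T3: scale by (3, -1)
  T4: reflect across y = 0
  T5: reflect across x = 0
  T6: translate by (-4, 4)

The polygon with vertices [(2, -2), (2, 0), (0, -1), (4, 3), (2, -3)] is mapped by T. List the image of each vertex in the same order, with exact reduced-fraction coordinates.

T1 translate by (3, -2): (2, -2) → (5, -4); (2, 0) → (5, -2); (0, -1) → (3, -3); (4, 3) → (7, 1); (2, -3) → (5, -5)
T2 scale by (-2, 1): (5, -4) → (-10, -4); (5, -2) → (-10, -2); (3, -3) → (-6, -3); (7, 1) → (-14, 1); (5, -5) → (-10, -5)
T3 scale by (3, -1): (-10, -4) → (-30, 4); (-10, -2) → (-30, 2); (-6, -3) → (-18, 3); (-14, 1) → (-42, -1); (-10, -5) → (-30, 5)
T4 reflect across y = 0: (-30, 4) → (-30, -4); (-30, 2) → (-30, -2); (-18, 3) → (-18, -3); (-42, -1) → (-42, 1); (-30, 5) → (-30, -5)
T5 reflect across x = 0: (-30, -4) → (30, -4); (-30, -2) → (30, -2); (-18, -3) → (18, -3); (-42, 1) → (42, 1); (-30, -5) → (30, -5)
T6 translate by (-4, 4): (30, -4) → (26, 0); (30, -2) → (26, 2); (18, -3) → (14, 1); (42, 1) → (38, 5); (30, -5) → (26, -1)

image vertices: (26, 0), (26, 2), (14, 1), (38, 5), (26, -1)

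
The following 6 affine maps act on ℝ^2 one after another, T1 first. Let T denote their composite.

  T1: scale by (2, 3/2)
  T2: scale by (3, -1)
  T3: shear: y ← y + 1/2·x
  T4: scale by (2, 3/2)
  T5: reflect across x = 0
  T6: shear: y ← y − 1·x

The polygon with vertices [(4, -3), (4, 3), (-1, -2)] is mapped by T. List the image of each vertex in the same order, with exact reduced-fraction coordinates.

T1 scale by (2, 3/2): (4, -3) → (8, -9/2); (4, 3) → (8, 9/2); (-1, -2) → (-2, -3)
T2 scale by (3, -1): (8, -9/2) → (24, 9/2); (8, 9/2) → (24, -9/2); (-2, -3) → (-6, 3)
T3 shear: y ← y + 1/2·x: (24, 9/2) → (24, 33/2); (24, -9/2) → (24, 15/2); (-6, 3) → (-6, 0)
T4 scale by (2, 3/2): (24, 33/2) → (48, 99/4); (24, 15/2) → (48, 45/4); (-6, 0) → (-12, 0)
T5 reflect across x = 0: (48, 99/4) → (-48, 99/4); (48, 45/4) → (-48, 45/4); (-12, 0) → (12, 0)
T6 shear: y ← y − 1·x: (-48, 99/4) → (-48, 291/4); (-48, 45/4) → (-48, 237/4); (12, 0) → (12, -12)

image vertices: (-48, 291/4), (-48, 237/4), (12, -12)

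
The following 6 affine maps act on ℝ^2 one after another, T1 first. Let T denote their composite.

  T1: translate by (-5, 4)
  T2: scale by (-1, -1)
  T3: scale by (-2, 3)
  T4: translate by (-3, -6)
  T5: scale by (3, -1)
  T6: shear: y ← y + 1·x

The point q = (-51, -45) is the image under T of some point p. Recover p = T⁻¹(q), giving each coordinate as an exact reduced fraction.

p = (-2, -4)

T1 = [1 0 -5; 0 1 4; 0 0 1]
T2·T1 = [-1 0 5; 0 -1 -4; 0 0 1]
T3·…·T1 = [2 0 -10; 0 -3 -12; 0 0 1]
T4·…·T1 = [2 0 -13; 0 -3 -18; 0 0 1]
T5·…·T1 = [6 0 -39; 0 3 18; 0 0 1]
T6·…·T1 = [6 0 -39; 6 3 -21; 0 0 1]
det M = 18; M⁻¹ = [1/6 0 13/2; -1/3 1/3 -6; 0 0 1]
M⁻¹ · (-51, -45)ᵀ = (-2, -4)ᵀ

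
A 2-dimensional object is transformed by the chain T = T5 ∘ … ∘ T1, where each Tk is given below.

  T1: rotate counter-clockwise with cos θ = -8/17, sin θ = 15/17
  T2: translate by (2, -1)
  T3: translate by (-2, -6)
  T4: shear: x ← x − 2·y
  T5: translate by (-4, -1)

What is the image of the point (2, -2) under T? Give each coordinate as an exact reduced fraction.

T(p) = (92/17, -90/17)

T1 rotate counter-clockwise with cos θ = -8/17, sin θ = 15/17: (2, -2) → (14/17, 46/17)
T2 translate by (2, -1): (14/17, 46/17) → (48/17, 29/17)
T3 translate by (-2, -6): (48/17, 29/17) → (14/17, -73/17)
T4 shear: x ← x − 2·y: (14/17, -73/17) → (160/17, -73/17)
T5 translate by (-4, -1): (160/17, -73/17) → (92/17, -90/17)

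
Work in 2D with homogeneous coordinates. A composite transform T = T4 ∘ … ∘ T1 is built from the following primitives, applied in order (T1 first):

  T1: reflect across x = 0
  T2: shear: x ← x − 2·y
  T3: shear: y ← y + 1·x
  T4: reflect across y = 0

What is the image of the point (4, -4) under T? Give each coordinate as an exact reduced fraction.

T1 reflect across x = 0: (4, -4) → (-4, -4)
T2 shear: x ← x − 2·y: (-4, -4) → (4, -4)
T3 shear: y ← y + 1·x: (4, -4) → (4, 0)
T4 reflect across y = 0: (4, 0) → (4, 0)

T(p) = (4, 0)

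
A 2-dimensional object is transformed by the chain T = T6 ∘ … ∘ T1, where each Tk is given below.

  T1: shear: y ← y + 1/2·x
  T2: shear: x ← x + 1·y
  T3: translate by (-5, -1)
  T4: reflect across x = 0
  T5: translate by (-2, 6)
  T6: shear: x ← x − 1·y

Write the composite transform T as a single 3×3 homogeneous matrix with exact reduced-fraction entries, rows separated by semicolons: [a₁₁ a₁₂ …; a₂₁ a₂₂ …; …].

T1 = [1 0 0; 1/2 1 0; 0 0 1]
T2·T1 = [3/2 1 0; 1/2 1 0; 0 0 1]
T3·…·T1 = [3/2 1 -5; 1/2 1 -1; 0 0 1]
T4·…·T1 = [-3/2 -1 5; 1/2 1 -1; 0 0 1]
T5·…·T1 = [-3/2 -1 3; 1/2 1 5; 0 0 1]
T6·…·T1 = [-2 -2 -2; 1/2 1 5; 0 0 1]

T = [-2 -2 -2; 1/2 1 5; 0 0 1]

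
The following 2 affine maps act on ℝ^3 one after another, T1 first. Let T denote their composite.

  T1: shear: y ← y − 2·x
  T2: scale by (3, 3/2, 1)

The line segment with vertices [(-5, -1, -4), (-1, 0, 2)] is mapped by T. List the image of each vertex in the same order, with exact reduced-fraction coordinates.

T1 shear: y ← y − 2·x: (-5, -1, -4) → (-5, 9, -4); (-1, 0, 2) → (-1, 2, 2)
T2 scale by (3, 3/2, 1): (-5, 9, -4) → (-15, 27/2, -4); (-1, 2, 2) → (-3, 3, 2)

image vertices: (-15, 27/2, -4), (-3, 3, 2)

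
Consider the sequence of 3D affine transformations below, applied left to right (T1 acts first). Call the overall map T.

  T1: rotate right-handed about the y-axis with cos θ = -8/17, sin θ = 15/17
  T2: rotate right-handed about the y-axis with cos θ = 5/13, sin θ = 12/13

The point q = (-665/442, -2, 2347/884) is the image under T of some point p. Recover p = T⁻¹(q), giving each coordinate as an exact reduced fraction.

p = (7/4, -2, -5/2)

T1 = [-8/17 0 15/17 0; 0 1 0 0; -15/17 0 -8/17 0; 0 0 0 1]
T2·T1 = [-220/221 0 -21/221 0; 0 1 0 0; 21/221 0 -220/221 0; 0 0 0 1]
det M = 1; M⁻¹ = [-220/221 0 21/221 0; 0 1 0 0; -21/221 0 -220/221 0; 0 0 0 1]
M⁻¹ · (-665/442, -2, 2347/884)ᵀ = (7/4, -2, -5/2)ᵀ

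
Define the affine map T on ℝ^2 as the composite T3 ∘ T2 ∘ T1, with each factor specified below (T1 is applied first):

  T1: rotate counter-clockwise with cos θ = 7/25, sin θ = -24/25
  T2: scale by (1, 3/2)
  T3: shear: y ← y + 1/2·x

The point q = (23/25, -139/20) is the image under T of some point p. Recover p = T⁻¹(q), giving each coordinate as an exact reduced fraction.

p = (5, -1/2)

T1 = [7/25 24/25 0; -24/25 7/25 0; 0 0 1]
T2·T1 = [7/25 24/25 0; -36/25 21/50 0; 0 0 1]
T3·…·T1 = [7/25 24/25 0; -13/10 9/10 0; 0 0 1]
det M = 3/2; M⁻¹ = [3/5 -16/25 0; 13/15 14/75 0; 0 0 1]
M⁻¹ · (23/25, -139/20)ᵀ = (5, -1/2)ᵀ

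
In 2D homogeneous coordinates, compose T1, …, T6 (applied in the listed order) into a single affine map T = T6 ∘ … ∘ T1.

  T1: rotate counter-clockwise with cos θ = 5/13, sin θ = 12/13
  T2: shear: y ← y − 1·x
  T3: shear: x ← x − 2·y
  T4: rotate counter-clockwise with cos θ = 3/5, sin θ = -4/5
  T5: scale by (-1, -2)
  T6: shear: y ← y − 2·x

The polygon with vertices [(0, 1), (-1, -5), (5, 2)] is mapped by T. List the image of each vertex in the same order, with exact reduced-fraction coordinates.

image vertices: (14/13, -122/13), (-349/65, 3162/65), (27/13, -356/13)

T1 rotate counter-clockwise with cos θ = 5/13, sin θ = 12/13: (0, 1) → (-12/13, 5/13); (-1, -5) → (55/13, -37/13); (5, 2) → (1/13, 70/13)
T2 shear: y ← y − 1·x: (-12/13, 5/13) → (-12/13, 17/13); (55/13, -37/13) → (55/13, -92/13); (1/13, 70/13) → (1/13, 69/13)
T3 shear: x ← x − 2·y: (-12/13, 17/13) → (-46/13, 17/13); (55/13, -92/13) → (239/13, -92/13); (1/13, 69/13) → (-137/13, 69/13)
T4 rotate counter-clockwise with cos θ = 3/5, sin θ = -4/5: (-46/13, 17/13) → (-14/13, 47/13); (239/13, -92/13) → (349/65, -1232/65); (-137/13, 69/13) → (-27/13, 151/13)
T5 scale by (-1, -2): (-14/13, 47/13) → (14/13, -94/13); (349/65, -1232/65) → (-349/65, 2464/65); (-27/13, 151/13) → (27/13, -302/13)
T6 shear: y ← y − 2·x: (14/13, -94/13) → (14/13, -122/13); (-349/65, 2464/65) → (-349/65, 3162/65); (27/13, -302/13) → (27/13, -356/13)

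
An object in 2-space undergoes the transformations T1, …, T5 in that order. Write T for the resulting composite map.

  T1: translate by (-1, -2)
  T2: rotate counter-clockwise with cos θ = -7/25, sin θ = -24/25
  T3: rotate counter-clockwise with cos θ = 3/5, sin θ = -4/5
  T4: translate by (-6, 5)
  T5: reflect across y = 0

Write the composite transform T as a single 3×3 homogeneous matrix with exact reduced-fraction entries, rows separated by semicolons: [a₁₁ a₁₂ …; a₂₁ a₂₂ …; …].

T = [-117/125 44/125 -721/125; 44/125 117/125 -903/125; 0 0 1]

T1 = [1 0 -1; 0 1 -2; 0 0 1]
T2·T1 = [-7/25 24/25 -41/25; -24/25 -7/25 38/25; 0 0 1]
T3·…·T1 = [-117/125 44/125 29/125; -44/125 -117/125 278/125; 0 0 1]
T4·…·T1 = [-117/125 44/125 -721/125; -44/125 -117/125 903/125; 0 0 1]
T5·…·T1 = [-117/125 44/125 -721/125; 44/125 117/125 -903/125; 0 0 1]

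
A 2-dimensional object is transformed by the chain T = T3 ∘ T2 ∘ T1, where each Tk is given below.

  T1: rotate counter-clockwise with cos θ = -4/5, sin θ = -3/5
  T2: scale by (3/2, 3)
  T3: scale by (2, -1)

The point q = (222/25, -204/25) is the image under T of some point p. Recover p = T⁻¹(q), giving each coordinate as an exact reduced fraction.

p = (-4, -2/5)

T1 = [-4/5 3/5 0; -3/5 -4/5 0; 0 0 1]
T2·T1 = [-6/5 9/10 0; -9/5 -12/5 0; 0 0 1]
T3·…·T1 = [-12/5 9/5 0; 9/5 12/5 0; 0 0 1]
det M = -9; M⁻¹ = [-4/15 1/5 0; 1/5 4/15 0; 0 0 1]
M⁻¹ · (222/25, -204/25)ᵀ = (-4, -2/5)ᵀ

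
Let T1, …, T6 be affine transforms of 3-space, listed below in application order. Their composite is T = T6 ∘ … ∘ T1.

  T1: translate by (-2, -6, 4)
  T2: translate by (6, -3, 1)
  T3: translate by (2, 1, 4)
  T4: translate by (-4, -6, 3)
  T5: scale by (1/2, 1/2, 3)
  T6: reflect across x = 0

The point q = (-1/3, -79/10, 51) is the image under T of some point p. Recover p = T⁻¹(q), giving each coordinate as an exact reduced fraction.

T1 = [1 0 0 -2; 0 1 0 -6; 0 0 1 4; 0 0 0 1]
T2·T1 = [1 0 0 4; 0 1 0 -9; 0 0 1 5; 0 0 0 1]
T3·…·T1 = [1 0 0 6; 0 1 0 -8; 0 0 1 9; 0 0 0 1]
T4·…·T1 = [1 0 0 2; 0 1 0 -14; 0 0 1 12; 0 0 0 1]
T5·…·T1 = [1/2 0 0 1; 0 1/2 0 -7; 0 0 3 36; 0 0 0 1]
T6·…·T1 = [-1/2 0 0 -1; 0 1/2 0 -7; 0 0 3 36; 0 0 0 1]
det M = -3/4; M⁻¹ = [-2 0 0 -2; 0 2 0 14; 0 0 1/3 -12; 0 0 0 1]
M⁻¹ · (-1/3, -79/10, 51)ᵀ = (-4/3, -9/5, 5)ᵀ

p = (-4/3, -9/5, 5)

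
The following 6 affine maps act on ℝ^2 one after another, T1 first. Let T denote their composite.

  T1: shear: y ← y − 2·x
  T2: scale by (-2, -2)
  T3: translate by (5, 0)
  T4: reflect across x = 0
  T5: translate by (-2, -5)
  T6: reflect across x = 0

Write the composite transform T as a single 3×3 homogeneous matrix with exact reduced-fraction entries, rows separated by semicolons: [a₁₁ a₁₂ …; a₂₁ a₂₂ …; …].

T = [-2 0 7; 4 -2 -5; 0 0 1]

T1 = [1 0 0; -2 1 0; 0 0 1]
T2·T1 = [-2 0 0; 4 -2 0; 0 0 1]
T3·…·T1 = [-2 0 5; 4 -2 0; 0 0 1]
T4·…·T1 = [2 0 -5; 4 -2 0; 0 0 1]
T5·…·T1 = [2 0 -7; 4 -2 -5; 0 0 1]
T6·…·T1 = [-2 0 7; 4 -2 -5; 0 0 1]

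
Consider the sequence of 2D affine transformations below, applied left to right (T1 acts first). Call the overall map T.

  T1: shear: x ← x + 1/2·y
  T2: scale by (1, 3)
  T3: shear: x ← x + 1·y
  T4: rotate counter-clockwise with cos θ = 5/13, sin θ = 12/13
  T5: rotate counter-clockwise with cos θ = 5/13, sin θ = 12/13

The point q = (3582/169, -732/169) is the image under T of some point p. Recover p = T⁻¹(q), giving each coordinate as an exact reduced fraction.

T1 = [1 1/2 0; 0 1 0; 0 0 1]
T2·T1 = [1 1/2 0; 0 3 0; 0 0 1]
T3·…·T1 = [1 7/2 0; 0 3 0; 0 0 1]
T4·…·T1 = [5/13 -37/26 0; 12/13 57/13 0; 0 0 1]
T5·…·T1 = [-119/169 -1553/338 0; 120/169 63/169 0; 0 0 1]
det M = 3; M⁻¹ = [21/169 1553/1014 0; -40/169 -119/507 0; 0 0 1]
M⁻¹ · (3582/169, -732/169)ᵀ = (-4, -4)ᵀ

p = (-4, -4)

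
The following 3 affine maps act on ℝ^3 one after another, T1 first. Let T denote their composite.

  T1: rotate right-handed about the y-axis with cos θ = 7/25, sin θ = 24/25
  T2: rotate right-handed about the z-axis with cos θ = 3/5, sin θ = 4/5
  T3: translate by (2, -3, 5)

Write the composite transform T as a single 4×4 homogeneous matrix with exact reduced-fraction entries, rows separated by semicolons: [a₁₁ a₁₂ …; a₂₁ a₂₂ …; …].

T1 = [7/25 0 24/25 0; 0 1 0 0; -24/25 0 7/25 0; 0 0 0 1]
T2·T1 = [21/125 -4/5 72/125 0; 28/125 3/5 96/125 0; -24/25 0 7/25 0; 0 0 0 1]
T3·…·T1 = [21/125 -4/5 72/125 2; 28/125 3/5 96/125 -3; -24/25 0 7/25 5; 0 0 0 1]

T = [21/125 -4/5 72/125 2; 28/125 3/5 96/125 -3; -24/25 0 7/25 5; 0 0 0 1]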